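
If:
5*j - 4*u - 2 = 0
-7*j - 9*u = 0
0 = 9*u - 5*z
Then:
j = 18/73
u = -14/73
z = -126/365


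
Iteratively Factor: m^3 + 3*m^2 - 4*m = (m - 1)*(m^2 + 4*m) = (m - 1)*(m + 4)*(m)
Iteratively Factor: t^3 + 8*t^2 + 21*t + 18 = (t + 3)*(t^2 + 5*t + 6) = (t + 3)^2*(t + 2)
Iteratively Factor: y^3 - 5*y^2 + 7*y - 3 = (y - 3)*(y^2 - 2*y + 1) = (y - 3)*(y - 1)*(y - 1)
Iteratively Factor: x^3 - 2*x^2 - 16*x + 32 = (x - 2)*(x^2 - 16) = (x - 2)*(x + 4)*(x - 4)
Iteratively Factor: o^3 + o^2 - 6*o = (o - 2)*(o^2 + 3*o) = (o - 2)*(o + 3)*(o)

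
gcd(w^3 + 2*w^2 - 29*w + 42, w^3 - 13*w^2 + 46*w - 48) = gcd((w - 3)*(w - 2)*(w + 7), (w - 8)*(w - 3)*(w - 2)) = w^2 - 5*w + 6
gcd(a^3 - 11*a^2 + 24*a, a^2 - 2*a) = a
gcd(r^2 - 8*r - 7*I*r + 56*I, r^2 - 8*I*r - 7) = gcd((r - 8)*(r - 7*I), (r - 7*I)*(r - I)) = r - 7*I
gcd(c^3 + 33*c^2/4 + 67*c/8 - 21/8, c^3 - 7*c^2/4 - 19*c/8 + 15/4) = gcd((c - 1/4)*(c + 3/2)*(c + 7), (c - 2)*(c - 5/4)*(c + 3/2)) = c + 3/2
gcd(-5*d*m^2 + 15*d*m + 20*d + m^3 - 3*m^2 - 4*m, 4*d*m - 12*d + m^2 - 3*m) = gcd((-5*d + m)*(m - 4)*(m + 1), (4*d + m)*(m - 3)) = 1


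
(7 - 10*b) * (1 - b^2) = 10*b^3 - 7*b^2 - 10*b + 7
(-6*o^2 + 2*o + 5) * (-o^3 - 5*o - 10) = 6*o^5 - 2*o^4 + 25*o^3 + 50*o^2 - 45*o - 50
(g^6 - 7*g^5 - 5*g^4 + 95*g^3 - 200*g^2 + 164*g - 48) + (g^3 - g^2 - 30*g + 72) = g^6 - 7*g^5 - 5*g^4 + 96*g^3 - 201*g^2 + 134*g + 24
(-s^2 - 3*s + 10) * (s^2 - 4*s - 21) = -s^4 + s^3 + 43*s^2 + 23*s - 210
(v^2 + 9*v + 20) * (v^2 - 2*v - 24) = v^4 + 7*v^3 - 22*v^2 - 256*v - 480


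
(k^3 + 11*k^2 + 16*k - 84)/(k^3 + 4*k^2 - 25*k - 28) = (k^2 + 4*k - 12)/(k^2 - 3*k - 4)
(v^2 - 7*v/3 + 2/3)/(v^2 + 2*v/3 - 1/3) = (v - 2)/(v + 1)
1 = 1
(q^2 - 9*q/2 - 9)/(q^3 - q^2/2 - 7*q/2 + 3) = (2*q^2 - 9*q - 18)/(2*q^3 - q^2 - 7*q + 6)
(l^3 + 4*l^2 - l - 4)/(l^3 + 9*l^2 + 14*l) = (l^3 + 4*l^2 - l - 4)/(l*(l^2 + 9*l + 14))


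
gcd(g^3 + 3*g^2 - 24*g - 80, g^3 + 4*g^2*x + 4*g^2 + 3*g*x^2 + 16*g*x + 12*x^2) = g + 4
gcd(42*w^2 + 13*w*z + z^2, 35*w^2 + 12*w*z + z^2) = 7*w + z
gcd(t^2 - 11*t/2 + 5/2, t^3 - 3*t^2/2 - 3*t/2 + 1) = t - 1/2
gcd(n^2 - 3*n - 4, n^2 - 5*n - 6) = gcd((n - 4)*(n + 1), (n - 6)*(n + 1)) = n + 1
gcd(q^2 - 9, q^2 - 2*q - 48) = 1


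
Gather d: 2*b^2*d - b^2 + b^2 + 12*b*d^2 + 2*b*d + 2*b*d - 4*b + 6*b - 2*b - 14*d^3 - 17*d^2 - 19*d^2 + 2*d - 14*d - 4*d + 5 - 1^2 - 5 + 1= -14*d^3 + d^2*(12*b - 36) + d*(2*b^2 + 4*b - 16)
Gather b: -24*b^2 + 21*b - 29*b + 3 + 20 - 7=-24*b^2 - 8*b + 16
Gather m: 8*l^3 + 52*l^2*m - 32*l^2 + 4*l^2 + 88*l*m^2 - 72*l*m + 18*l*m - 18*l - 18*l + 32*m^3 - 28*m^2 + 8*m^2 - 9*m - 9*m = 8*l^3 - 28*l^2 - 36*l + 32*m^3 + m^2*(88*l - 20) + m*(52*l^2 - 54*l - 18)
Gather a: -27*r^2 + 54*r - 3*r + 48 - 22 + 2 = -27*r^2 + 51*r + 28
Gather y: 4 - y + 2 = 6 - y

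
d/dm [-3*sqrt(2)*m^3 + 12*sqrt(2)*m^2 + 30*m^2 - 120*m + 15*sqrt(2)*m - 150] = -9*sqrt(2)*m^2 + 24*sqrt(2)*m + 60*m - 120 + 15*sqrt(2)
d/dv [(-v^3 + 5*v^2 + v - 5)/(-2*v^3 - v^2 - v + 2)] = (11*v^4 + 6*v^3 - 40*v^2 + 10*v - 3)/(4*v^6 + 4*v^5 + 5*v^4 - 6*v^3 - 3*v^2 - 4*v + 4)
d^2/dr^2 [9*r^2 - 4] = 18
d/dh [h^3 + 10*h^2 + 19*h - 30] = 3*h^2 + 20*h + 19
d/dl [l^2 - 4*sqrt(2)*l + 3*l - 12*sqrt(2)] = 2*l - 4*sqrt(2) + 3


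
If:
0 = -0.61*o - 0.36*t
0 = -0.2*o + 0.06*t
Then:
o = 0.00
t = 0.00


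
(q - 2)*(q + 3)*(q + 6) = q^3 + 7*q^2 - 36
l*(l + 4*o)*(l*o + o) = l^3*o + 4*l^2*o^2 + l^2*o + 4*l*o^2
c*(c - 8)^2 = c^3 - 16*c^2 + 64*c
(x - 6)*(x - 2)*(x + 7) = x^3 - x^2 - 44*x + 84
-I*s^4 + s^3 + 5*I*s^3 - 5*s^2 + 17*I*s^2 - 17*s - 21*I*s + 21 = (s - 7)*(s + 3)*(s + I)*(-I*s + I)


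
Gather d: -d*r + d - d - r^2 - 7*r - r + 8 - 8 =-d*r - r^2 - 8*r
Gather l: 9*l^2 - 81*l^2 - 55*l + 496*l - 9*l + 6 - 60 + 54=-72*l^2 + 432*l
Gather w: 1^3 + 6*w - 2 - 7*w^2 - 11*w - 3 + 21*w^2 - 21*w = 14*w^2 - 26*w - 4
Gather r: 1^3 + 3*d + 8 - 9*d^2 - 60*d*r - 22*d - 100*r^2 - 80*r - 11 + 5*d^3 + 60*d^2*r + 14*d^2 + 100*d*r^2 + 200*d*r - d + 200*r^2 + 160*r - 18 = 5*d^3 + 5*d^2 - 20*d + r^2*(100*d + 100) + r*(60*d^2 + 140*d + 80) - 20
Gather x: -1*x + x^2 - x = x^2 - 2*x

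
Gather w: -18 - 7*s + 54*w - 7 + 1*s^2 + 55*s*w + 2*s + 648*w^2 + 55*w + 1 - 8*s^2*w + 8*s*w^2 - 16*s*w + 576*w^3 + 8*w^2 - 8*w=s^2 - 5*s + 576*w^3 + w^2*(8*s + 656) + w*(-8*s^2 + 39*s + 101) - 24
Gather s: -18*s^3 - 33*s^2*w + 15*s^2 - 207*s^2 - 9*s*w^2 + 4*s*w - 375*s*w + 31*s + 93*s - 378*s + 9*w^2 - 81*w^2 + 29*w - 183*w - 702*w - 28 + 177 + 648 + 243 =-18*s^3 + s^2*(-33*w - 192) + s*(-9*w^2 - 371*w - 254) - 72*w^2 - 856*w + 1040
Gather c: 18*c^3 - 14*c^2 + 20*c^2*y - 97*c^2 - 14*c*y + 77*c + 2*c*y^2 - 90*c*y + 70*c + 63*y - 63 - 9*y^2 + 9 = 18*c^3 + c^2*(20*y - 111) + c*(2*y^2 - 104*y + 147) - 9*y^2 + 63*y - 54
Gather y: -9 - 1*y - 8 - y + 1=-2*y - 16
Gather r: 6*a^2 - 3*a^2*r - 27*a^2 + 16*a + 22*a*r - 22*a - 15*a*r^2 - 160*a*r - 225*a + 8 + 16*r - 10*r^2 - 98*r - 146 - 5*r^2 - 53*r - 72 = -21*a^2 - 231*a + r^2*(-15*a - 15) + r*(-3*a^2 - 138*a - 135) - 210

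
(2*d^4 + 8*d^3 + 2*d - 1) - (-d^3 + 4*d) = 2*d^4 + 9*d^3 - 2*d - 1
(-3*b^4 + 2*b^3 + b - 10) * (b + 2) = -3*b^5 - 4*b^4 + 4*b^3 + b^2 - 8*b - 20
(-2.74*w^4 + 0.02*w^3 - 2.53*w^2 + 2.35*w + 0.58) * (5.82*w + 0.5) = -15.9468*w^5 - 1.2536*w^4 - 14.7146*w^3 + 12.412*w^2 + 4.5506*w + 0.29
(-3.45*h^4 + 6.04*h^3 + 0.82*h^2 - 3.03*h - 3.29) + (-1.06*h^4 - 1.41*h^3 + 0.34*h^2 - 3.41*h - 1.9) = -4.51*h^4 + 4.63*h^3 + 1.16*h^2 - 6.44*h - 5.19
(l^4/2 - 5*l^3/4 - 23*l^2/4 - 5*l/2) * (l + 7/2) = l^5/2 + l^4/2 - 81*l^3/8 - 181*l^2/8 - 35*l/4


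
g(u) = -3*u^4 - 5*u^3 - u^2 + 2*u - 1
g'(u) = -12*u^3 - 15*u^2 - 2*u + 2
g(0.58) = -1.49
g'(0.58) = -6.55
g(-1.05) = -2.06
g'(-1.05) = 1.45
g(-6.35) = -3651.50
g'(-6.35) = 2482.44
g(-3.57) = -280.69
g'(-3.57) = 363.96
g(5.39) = -3334.30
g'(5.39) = -2323.65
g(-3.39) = -220.69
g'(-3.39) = 303.90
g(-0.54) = -1.84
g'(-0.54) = 0.60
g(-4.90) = -1176.01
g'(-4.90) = 1063.44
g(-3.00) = -124.00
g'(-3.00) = 197.00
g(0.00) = -1.00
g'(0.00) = 2.00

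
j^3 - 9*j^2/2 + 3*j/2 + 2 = (j - 4)*(j - 1)*(j + 1/2)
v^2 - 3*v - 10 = (v - 5)*(v + 2)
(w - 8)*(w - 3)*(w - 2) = w^3 - 13*w^2 + 46*w - 48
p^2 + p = p*(p + 1)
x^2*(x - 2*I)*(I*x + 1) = I*x^4 + 3*x^3 - 2*I*x^2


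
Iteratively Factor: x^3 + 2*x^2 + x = (x)*(x^2 + 2*x + 1) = x*(x + 1)*(x + 1)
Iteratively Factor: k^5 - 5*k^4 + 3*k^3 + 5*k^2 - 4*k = (k)*(k^4 - 5*k^3 + 3*k^2 + 5*k - 4) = k*(k - 4)*(k^3 - k^2 - k + 1) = k*(k - 4)*(k - 1)*(k^2 - 1) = k*(k - 4)*(k - 1)^2*(k + 1)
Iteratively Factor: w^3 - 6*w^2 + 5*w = (w - 5)*(w^2 - w) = w*(w - 5)*(w - 1)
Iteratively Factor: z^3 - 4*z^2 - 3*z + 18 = (z - 3)*(z^2 - z - 6) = (z - 3)^2*(z + 2)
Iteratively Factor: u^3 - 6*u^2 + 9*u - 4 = (u - 1)*(u^2 - 5*u + 4) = (u - 4)*(u - 1)*(u - 1)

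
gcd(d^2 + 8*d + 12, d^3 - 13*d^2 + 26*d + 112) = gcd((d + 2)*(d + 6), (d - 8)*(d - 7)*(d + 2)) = d + 2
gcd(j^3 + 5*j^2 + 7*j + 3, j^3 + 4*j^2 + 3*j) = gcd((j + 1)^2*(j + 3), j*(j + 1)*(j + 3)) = j^2 + 4*j + 3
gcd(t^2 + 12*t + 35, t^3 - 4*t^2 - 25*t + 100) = t + 5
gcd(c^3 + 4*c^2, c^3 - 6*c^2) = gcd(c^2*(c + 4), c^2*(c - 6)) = c^2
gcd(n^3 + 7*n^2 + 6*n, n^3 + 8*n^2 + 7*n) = n^2 + n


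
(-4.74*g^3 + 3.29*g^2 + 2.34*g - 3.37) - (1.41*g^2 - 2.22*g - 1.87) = -4.74*g^3 + 1.88*g^2 + 4.56*g - 1.5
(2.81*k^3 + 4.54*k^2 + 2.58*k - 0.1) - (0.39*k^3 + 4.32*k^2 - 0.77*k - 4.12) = 2.42*k^3 + 0.22*k^2 + 3.35*k + 4.02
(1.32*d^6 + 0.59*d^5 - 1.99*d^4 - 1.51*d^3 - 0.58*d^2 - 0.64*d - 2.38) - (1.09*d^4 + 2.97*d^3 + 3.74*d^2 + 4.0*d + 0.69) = 1.32*d^6 + 0.59*d^5 - 3.08*d^4 - 4.48*d^3 - 4.32*d^2 - 4.64*d - 3.07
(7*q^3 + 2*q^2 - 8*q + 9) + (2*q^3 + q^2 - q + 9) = 9*q^3 + 3*q^2 - 9*q + 18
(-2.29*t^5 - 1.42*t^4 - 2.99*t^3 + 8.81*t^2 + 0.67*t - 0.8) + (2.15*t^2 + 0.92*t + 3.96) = -2.29*t^5 - 1.42*t^4 - 2.99*t^3 + 10.96*t^2 + 1.59*t + 3.16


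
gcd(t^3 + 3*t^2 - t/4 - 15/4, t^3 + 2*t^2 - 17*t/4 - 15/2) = t^2 + 4*t + 15/4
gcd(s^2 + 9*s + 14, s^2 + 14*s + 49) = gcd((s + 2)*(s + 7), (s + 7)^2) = s + 7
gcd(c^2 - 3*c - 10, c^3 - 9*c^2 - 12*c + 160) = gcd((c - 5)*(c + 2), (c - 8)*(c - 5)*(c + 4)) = c - 5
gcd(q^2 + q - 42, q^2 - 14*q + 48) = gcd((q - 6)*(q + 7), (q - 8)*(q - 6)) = q - 6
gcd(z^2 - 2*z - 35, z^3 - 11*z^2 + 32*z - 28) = z - 7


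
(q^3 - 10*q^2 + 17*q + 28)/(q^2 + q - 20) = (q^2 - 6*q - 7)/(q + 5)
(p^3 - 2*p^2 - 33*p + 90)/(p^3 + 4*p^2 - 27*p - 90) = (p - 3)/(p + 3)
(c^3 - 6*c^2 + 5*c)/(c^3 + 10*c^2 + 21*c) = (c^2 - 6*c + 5)/(c^2 + 10*c + 21)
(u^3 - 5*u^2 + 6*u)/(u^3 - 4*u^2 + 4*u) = (u - 3)/(u - 2)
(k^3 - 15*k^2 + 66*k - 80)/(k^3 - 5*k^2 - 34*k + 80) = (k - 5)/(k + 5)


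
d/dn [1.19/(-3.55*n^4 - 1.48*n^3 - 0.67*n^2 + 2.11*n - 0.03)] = (16.898*n^3 + 5.2836*n^2 + 1.5946*n - 2.5109)/(3.55*n^4 + 1.48*n^3 + 0.67*n^2 - 2.11*n + 0.03)^2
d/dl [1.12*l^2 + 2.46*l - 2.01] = 2.24*l + 2.46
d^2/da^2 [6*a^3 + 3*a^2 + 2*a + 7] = 36*a + 6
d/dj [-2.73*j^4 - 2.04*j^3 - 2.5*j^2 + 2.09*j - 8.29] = -10.92*j^3 - 6.12*j^2 - 5.0*j + 2.09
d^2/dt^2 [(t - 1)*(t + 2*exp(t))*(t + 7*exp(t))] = 9*t^2*exp(t) + 56*t*exp(2*t) + 27*t*exp(t) + 6*t - 2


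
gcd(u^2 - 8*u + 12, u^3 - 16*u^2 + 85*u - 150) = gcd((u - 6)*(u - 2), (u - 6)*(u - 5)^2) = u - 6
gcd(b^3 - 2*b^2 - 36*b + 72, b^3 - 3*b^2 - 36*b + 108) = b^2 - 36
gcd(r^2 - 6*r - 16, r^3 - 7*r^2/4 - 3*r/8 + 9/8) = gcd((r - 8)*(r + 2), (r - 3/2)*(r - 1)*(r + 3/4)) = 1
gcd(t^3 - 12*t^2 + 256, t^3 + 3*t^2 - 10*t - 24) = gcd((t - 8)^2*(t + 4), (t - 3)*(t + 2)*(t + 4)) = t + 4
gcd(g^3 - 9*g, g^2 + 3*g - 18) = g - 3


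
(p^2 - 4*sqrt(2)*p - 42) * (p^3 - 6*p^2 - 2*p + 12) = p^5 - 6*p^4 - 4*sqrt(2)*p^4 - 44*p^3 + 24*sqrt(2)*p^3 + 8*sqrt(2)*p^2 + 264*p^2 - 48*sqrt(2)*p + 84*p - 504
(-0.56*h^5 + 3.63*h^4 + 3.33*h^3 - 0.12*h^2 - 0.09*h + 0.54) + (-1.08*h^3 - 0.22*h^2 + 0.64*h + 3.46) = -0.56*h^5 + 3.63*h^4 + 2.25*h^3 - 0.34*h^2 + 0.55*h + 4.0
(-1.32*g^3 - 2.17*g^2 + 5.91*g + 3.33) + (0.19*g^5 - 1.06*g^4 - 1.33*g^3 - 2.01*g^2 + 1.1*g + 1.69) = 0.19*g^5 - 1.06*g^4 - 2.65*g^3 - 4.18*g^2 + 7.01*g + 5.02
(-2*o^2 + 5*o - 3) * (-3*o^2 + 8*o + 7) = 6*o^4 - 31*o^3 + 35*o^2 + 11*o - 21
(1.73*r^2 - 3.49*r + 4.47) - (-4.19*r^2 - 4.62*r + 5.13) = 5.92*r^2 + 1.13*r - 0.66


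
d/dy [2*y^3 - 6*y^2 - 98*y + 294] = 6*y^2 - 12*y - 98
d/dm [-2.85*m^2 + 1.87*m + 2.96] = 1.87 - 5.7*m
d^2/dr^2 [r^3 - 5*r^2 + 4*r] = 6*r - 10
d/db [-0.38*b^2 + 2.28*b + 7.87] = 2.28 - 0.76*b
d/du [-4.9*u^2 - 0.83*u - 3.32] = -9.8*u - 0.83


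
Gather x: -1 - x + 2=1 - x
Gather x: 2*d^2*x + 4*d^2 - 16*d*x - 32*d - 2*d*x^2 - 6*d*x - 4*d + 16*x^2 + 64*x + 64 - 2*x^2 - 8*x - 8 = 4*d^2 - 36*d + x^2*(14 - 2*d) + x*(2*d^2 - 22*d + 56) + 56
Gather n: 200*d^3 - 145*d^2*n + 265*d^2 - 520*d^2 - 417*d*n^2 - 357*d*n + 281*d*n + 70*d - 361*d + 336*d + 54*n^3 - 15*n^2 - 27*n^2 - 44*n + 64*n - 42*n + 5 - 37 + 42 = 200*d^3 - 255*d^2 + 45*d + 54*n^3 + n^2*(-417*d - 42) + n*(-145*d^2 - 76*d - 22) + 10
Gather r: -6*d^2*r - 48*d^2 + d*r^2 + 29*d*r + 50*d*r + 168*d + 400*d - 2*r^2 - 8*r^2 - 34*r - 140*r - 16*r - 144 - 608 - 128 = -48*d^2 + 568*d + r^2*(d - 10) + r*(-6*d^2 + 79*d - 190) - 880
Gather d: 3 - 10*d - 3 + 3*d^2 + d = 3*d^2 - 9*d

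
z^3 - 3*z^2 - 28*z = z*(z - 7)*(z + 4)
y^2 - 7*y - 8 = (y - 8)*(y + 1)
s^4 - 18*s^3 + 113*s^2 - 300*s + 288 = (s - 8)*(s - 4)*(s - 3)^2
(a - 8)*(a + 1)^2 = a^3 - 6*a^2 - 15*a - 8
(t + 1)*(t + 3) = t^2 + 4*t + 3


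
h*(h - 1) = h^2 - h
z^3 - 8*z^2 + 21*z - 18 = (z - 3)^2*(z - 2)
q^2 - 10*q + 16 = (q - 8)*(q - 2)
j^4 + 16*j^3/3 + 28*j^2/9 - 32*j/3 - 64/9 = (j - 4/3)*(j + 2/3)*(j + 2)*(j + 4)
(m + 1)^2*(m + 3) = m^3 + 5*m^2 + 7*m + 3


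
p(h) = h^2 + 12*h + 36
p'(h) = 2*h + 12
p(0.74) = 45.43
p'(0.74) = 13.48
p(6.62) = 159.26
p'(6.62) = 25.24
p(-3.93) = 4.28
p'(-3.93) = 4.14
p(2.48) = 71.91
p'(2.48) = 16.96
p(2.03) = 64.48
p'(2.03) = 16.06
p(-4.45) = 2.40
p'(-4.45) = 3.10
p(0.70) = 44.89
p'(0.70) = 13.40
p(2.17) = 66.75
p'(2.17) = 16.34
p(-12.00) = 36.00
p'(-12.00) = -12.00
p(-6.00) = 0.00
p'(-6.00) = 0.00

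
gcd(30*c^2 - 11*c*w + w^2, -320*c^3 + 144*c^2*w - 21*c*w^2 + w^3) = -5*c + w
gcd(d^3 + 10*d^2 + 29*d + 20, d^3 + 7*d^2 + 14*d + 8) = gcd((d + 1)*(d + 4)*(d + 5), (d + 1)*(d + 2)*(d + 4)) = d^2 + 5*d + 4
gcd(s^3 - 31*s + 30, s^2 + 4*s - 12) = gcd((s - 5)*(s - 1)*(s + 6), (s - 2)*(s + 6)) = s + 6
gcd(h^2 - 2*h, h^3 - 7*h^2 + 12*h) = h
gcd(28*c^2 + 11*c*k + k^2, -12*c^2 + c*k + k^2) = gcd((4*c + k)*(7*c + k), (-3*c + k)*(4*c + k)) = 4*c + k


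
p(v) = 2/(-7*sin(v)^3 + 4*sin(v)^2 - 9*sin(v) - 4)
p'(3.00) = -0.60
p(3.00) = -0.38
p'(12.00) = 3.48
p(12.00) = 0.65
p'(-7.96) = -0.03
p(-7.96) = 0.13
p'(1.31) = 0.05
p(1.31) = -0.13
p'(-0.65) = 1.72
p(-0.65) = 0.45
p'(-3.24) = -0.71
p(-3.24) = -0.41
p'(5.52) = 0.85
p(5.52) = 0.31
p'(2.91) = -0.46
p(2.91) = -0.34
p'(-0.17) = 3.98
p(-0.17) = -0.86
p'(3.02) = -0.65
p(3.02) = -0.40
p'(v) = 2*(21*sin(v)^2*cos(v) - 8*sin(v)*cos(v) + 9*cos(v))/(-7*sin(v)^3 + 4*sin(v)^2 - 9*sin(v) - 4)^2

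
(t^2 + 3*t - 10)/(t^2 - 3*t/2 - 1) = 2*(t + 5)/(2*t + 1)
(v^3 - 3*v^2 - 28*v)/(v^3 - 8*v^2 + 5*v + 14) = v*(v + 4)/(v^2 - v - 2)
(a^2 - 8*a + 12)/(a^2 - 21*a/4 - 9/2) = 4*(a - 2)/(4*a + 3)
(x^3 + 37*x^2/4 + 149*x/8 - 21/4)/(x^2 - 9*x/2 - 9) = (-8*x^3 - 74*x^2 - 149*x + 42)/(4*(-2*x^2 + 9*x + 18))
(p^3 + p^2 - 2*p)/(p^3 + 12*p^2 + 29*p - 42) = p*(p + 2)/(p^2 + 13*p + 42)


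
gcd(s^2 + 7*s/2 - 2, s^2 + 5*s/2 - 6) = s + 4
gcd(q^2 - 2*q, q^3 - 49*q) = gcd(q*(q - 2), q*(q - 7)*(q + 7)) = q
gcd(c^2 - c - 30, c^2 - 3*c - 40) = c + 5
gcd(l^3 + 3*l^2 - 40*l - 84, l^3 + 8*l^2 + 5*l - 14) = l^2 + 9*l + 14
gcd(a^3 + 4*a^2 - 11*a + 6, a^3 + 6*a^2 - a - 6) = a^2 + 5*a - 6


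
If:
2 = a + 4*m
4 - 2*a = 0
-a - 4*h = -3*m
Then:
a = 2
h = -1/2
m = 0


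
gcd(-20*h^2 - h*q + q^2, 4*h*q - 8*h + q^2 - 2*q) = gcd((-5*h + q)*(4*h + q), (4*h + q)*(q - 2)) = 4*h + q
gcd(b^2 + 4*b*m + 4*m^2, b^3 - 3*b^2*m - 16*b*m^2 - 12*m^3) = b + 2*m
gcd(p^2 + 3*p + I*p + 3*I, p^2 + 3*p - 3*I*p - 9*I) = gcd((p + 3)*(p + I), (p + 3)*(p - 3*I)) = p + 3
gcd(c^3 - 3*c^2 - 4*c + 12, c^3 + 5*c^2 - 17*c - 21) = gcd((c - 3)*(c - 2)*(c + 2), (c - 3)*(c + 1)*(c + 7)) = c - 3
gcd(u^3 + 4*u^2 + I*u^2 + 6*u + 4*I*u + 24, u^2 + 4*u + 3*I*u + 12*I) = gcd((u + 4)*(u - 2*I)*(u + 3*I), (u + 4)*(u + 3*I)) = u^2 + u*(4 + 3*I) + 12*I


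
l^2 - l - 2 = (l - 2)*(l + 1)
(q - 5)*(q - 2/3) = q^2 - 17*q/3 + 10/3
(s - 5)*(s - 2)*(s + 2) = s^3 - 5*s^2 - 4*s + 20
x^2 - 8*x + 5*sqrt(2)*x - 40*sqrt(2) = (x - 8)*(x + 5*sqrt(2))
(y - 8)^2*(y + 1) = y^3 - 15*y^2 + 48*y + 64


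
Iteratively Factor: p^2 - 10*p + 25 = (p - 5)*(p - 5)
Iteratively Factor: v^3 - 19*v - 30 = (v + 3)*(v^2 - 3*v - 10) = (v - 5)*(v + 3)*(v + 2)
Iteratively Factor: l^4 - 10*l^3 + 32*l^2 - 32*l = (l - 4)*(l^3 - 6*l^2 + 8*l) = (l - 4)*(l - 2)*(l^2 - 4*l) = l*(l - 4)*(l - 2)*(l - 4)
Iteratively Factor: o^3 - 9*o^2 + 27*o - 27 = (o - 3)*(o^2 - 6*o + 9) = (o - 3)^2*(o - 3)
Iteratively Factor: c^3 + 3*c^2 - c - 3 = (c - 1)*(c^2 + 4*c + 3) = (c - 1)*(c + 3)*(c + 1)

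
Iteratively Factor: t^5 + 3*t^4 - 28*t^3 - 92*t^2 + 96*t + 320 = (t + 4)*(t^4 - t^3 - 24*t^2 + 4*t + 80) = (t - 5)*(t + 4)*(t^3 + 4*t^2 - 4*t - 16) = (t - 5)*(t + 2)*(t + 4)*(t^2 + 2*t - 8) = (t - 5)*(t + 2)*(t + 4)^2*(t - 2)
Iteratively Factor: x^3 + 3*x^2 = (x)*(x^2 + 3*x) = x*(x + 3)*(x)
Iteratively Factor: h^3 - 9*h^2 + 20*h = (h - 5)*(h^2 - 4*h) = (h - 5)*(h - 4)*(h)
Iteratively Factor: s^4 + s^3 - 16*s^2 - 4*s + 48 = (s - 2)*(s^3 + 3*s^2 - 10*s - 24) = (s - 3)*(s - 2)*(s^2 + 6*s + 8) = (s - 3)*(s - 2)*(s + 4)*(s + 2)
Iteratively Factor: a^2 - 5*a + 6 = (a - 2)*(a - 3)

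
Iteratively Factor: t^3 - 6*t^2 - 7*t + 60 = (t + 3)*(t^2 - 9*t + 20) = (t - 4)*(t + 3)*(t - 5)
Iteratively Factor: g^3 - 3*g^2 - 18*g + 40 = (g - 5)*(g^2 + 2*g - 8) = (g - 5)*(g - 2)*(g + 4)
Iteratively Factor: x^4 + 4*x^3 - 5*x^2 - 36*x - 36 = (x + 3)*(x^3 + x^2 - 8*x - 12) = (x - 3)*(x + 3)*(x^2 + 4*x + 4) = (x - 3)*(x + 2)*(x + 3)*(x + 2)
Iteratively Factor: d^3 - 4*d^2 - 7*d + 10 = (d + 2)*(d^2 - 6*d + 5) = (d - 1)*(d + 2)*(d - 5)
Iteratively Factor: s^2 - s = (s - 1)*(s)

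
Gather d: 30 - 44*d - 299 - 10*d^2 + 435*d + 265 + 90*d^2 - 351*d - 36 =80*d^2 + 40*d - 40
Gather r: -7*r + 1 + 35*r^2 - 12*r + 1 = 35*r^2 - 19*r + 2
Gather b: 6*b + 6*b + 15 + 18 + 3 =12*b + 36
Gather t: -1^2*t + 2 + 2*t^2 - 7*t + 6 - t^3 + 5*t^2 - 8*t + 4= -t^3 + 7*t^2 - 16*t + 12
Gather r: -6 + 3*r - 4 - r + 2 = 2*r - 8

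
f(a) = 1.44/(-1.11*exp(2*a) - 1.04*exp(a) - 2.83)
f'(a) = 1.44*(2.22*exp(2*a) + 1.04*exp(a))/(-1.11*exp(2*a) - 1.04*exp(a) - 2.83)^2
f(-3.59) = -0.50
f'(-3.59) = 0.01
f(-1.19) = -0.44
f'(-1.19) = 0.07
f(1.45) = -0.05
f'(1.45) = 0.09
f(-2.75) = -0.50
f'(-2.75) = 0.01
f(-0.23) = -0.33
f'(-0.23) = 0.17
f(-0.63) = -0.39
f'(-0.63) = 0.12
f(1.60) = -0.04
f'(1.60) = 0.07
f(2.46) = -0.01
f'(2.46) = 0.02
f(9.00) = 0.00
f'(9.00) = 0.00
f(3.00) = 0.00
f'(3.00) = 0.01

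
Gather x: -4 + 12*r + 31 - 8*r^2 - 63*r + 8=-8*r^2 - 51*r + 35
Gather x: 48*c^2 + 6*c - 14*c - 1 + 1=48*c^2 - 8*c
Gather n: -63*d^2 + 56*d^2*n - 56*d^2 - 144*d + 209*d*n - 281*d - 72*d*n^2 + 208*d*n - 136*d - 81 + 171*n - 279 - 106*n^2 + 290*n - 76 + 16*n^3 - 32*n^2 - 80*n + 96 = -119*d^2 - 561*d + 16*n^3 + n^2*(-72*d - 138) + n*(56*d^2 + 417*d + 381) - 340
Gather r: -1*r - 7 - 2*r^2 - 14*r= -2*r^2 - 15*r - 7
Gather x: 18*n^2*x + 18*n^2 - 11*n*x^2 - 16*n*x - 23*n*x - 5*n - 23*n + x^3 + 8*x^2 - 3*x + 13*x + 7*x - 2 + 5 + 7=18*n^2 - 28*n + x^3 + x^2*(8 - 11*n) + x*(18*n^2 - 39*n + 17) + 10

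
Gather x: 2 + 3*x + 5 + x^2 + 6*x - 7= x^2 + 9*x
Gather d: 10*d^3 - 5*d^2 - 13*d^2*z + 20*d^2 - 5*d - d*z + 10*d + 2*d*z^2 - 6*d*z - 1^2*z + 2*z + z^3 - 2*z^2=10*d^3 + d^2*(15 - 13*z) + d*(2*z^2 - 7*z + 5) + z^3 - 2*z^2 + z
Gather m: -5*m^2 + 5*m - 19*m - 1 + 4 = -5*m^2 - 14*m + 3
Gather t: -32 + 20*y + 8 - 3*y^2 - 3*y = -3*y^2 + 17*y - 24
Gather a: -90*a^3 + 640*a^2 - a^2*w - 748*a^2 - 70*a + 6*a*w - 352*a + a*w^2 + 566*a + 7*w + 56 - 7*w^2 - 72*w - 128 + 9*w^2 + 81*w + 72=-90*a^3 + a^2*(-w - 108) + a*(w^2 + 6*w + 144) + 2*w^2 + 16*w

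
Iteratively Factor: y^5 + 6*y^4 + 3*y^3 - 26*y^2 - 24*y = (y)*(y^4 + 6*y^3 + 3*y^2 - 26*y - 24) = y*(y - 2)*(y^3 + 8*y^2 + 19*y + 12) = y*(y - 2)*(y + 3)*(y^2 + 5*y + 4) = y*(y - 2)*(y + 1)*(y + 3)*(y + 4)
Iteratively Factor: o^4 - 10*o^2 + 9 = (o + 3)*(o^3 - 3*o^2 - o + 3) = (o - 1)*(o + 3)*(o^2 - 2*o - 3) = (o - 3)*(o - 1)*(o + 3)*(o + 1)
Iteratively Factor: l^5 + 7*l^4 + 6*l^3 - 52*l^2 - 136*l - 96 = (l + 2)*(l^4 + 5*l^3 - 4*l^2 - 44*l - 48) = (l + 2)^2*(l^3 + 3*l^2 - 10*l - 24) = (l - 3)*(l + 2)^2*(l^2 + 6*l + 8) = (l - 3)*(l + 2)^3*(l + 4)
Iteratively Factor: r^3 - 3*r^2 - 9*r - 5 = (r - 5)*(r^2 + 2*r + 1) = (r - 5)*(r + 1)*(r + 1)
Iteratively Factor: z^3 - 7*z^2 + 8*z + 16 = (z - 4)*(z^2 - 3*z - 4) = (z - 4)^2*(z + 1)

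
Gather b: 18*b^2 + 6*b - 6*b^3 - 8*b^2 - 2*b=-6*b^3 + 10*b^2 + 4*b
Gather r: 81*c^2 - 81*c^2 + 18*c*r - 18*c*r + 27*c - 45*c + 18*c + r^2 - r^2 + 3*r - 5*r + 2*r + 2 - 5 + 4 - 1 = 0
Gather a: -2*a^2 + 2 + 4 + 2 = 8 - 2*a^2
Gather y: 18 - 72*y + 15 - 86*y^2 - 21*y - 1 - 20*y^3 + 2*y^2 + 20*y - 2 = -20*y^3 - 84*y^2 - 73*y + 30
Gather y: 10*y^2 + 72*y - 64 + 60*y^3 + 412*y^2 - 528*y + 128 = 60*y^3 + 422*y^2 - 456*y + 64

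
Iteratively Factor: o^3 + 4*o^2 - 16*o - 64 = (o + 4)*(o^2 - 16) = (o - 4)*(o + 4)*(o + 4)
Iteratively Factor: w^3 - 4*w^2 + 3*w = (w)*(w^2 - 4*w + 3) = w*(w - 1)*(w - 3)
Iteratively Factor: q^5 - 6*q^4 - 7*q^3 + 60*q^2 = (q + 3)*(q^4 - 9*q^3 + 20*q^2) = q*(q + 3)*(q^3 - 9*q^2 + 20*q) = q*(q - 4)*(q + 3)*(q^2 - 5*q) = q*(q - 5)*(q - 4)*(q + 3)*(q)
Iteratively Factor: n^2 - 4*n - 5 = (n - 5)*(n + 1)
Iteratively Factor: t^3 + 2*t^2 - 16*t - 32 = (t + 4)*(t^2 - 2*t - 8) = (t + 2)*(t + 4)*(t - 4)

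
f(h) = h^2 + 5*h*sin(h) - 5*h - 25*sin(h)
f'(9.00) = -3.16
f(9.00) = 44.24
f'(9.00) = -3.16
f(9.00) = 44.24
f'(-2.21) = 8.07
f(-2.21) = 44.87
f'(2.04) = 10.23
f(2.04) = -19.24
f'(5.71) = 6.69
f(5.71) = 2.13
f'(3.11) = 10.82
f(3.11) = -6.18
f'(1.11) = -6.95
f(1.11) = -21.74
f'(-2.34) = 12.25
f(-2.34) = 43.54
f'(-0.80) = -30.39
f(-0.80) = 25.44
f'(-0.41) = -32.62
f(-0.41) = 13.00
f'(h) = 5*h*cos(h) + 2*h + 5*sin(h) - 25*cos(h) - 5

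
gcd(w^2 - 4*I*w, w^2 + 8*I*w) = w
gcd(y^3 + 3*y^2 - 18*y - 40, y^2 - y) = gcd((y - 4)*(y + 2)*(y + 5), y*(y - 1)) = 1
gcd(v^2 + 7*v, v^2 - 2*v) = v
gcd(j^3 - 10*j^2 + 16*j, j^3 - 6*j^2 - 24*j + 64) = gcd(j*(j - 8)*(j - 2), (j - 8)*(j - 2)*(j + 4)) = j^2 - 10*j + 16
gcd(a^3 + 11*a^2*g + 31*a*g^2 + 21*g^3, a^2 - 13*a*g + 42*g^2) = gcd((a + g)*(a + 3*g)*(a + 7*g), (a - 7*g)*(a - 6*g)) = 1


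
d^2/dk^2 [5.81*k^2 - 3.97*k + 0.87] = 11.6200000000000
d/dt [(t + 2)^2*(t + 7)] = (t + 2)*(3*t + 16)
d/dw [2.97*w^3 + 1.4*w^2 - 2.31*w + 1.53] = 8.91*w^2 + 2.8*w - 2.31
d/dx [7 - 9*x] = -9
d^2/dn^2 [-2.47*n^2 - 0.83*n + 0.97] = -4.94000000000000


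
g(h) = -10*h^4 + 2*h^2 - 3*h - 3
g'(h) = -40*h^3 + 4*h - 3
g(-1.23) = -19.17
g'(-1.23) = 66.51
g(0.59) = -5.29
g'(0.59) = -8.86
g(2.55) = -420.47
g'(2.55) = -656.06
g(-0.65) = -1.99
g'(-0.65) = 5.38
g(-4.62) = -4502.29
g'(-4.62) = 3922.97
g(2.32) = -288.90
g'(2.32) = -493.21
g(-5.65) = -10112.67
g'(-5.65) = 7188.88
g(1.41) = -42.78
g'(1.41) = -109.49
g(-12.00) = -207039.00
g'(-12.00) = 69069.00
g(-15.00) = -505758.00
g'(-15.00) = 134937.00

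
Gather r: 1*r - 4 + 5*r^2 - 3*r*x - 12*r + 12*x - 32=5*r^2 + r*(-3*x - 11) + 12*x - 36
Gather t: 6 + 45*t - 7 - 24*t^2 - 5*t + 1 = -24*t^2 + 40*t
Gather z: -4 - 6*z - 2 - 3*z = -9*z - 6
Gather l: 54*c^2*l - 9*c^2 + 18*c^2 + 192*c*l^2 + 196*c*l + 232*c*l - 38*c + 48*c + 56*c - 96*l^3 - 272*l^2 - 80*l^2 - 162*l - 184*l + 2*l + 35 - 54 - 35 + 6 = 9*c^2 + 66*c - 96*l^3 + l^2*(192*c - 352) + l*(54*c^2 + 428*c - 344) - 48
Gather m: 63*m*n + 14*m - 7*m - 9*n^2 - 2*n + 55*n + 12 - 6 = m*(63*n + 7) - 9*n^2 + 53*n + 6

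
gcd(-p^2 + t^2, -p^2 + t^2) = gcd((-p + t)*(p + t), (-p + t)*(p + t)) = p^2 - t^2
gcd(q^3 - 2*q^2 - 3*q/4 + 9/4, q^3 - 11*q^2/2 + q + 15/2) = q^2 - q/2 - 3/2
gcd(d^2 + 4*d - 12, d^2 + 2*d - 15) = 1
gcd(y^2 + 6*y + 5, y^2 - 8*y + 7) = 1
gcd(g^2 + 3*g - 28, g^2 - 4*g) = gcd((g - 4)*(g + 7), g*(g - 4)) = g - 4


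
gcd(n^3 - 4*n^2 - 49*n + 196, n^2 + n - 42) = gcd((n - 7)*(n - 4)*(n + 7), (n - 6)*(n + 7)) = n + 7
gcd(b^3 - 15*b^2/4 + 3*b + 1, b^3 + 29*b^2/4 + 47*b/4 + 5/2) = b + 1/4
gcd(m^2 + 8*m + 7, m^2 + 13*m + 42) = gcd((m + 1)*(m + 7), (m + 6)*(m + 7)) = m + 7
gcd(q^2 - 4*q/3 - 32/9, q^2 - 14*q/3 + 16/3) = q - 8/3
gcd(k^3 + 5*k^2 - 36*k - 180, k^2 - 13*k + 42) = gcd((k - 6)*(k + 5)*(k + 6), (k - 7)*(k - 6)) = k - 6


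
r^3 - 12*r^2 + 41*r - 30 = (r - 6)*(r - 5)*(r - 1)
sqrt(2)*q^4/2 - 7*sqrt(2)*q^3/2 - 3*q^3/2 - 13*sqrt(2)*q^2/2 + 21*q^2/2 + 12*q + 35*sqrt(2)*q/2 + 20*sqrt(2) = (q - 8)*(q - 5*sqrt(2)/2)*(q + sqrt(2))*(sqrt(2)*q/2 + sqrt(2)/2)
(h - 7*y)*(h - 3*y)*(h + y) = h^3 - 9*h^2*y + 11*h*y^2 + 21*y^3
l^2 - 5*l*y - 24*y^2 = (l - 8*y)*(l + 3*y)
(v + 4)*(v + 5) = v^2 + 9*v + 20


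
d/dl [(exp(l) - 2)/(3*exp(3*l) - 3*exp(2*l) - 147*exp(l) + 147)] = ((exp(l) - 2)*(-3*exp(2*l) + 2*exp(l) + 49) + exp(3*l) - exp(2*l) - 49*exp(l) + 49)*exp(l)/(3*(exp(3*l) - exp(2*l) - 49*exp(l) + 49)^2)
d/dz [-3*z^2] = -6*z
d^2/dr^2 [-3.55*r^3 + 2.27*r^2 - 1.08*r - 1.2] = 4.54 - 21.3*r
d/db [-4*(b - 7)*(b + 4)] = 12 - 8*b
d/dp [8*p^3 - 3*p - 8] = 24*p^2 - 3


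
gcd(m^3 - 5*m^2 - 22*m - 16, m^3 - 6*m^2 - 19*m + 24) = m - 8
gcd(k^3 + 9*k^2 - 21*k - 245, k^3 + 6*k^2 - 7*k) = k + 7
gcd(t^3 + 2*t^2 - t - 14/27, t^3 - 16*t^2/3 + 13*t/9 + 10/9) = t^2 - t/3 - 2/9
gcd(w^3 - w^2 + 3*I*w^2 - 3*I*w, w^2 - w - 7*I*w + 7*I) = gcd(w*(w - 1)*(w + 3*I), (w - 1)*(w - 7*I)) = w - 1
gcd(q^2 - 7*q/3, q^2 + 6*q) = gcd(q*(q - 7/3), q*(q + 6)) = q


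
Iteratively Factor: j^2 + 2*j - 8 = (j + 4)*(j - 2)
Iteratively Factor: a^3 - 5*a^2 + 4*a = (a - 1)*(a^2 - 4*a) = a*(a - 1)*(a - 4)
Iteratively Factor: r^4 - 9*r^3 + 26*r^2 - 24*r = (r - 4)*(r^3 - 5*r^2 + 6*r) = (r - 4)*(r - 3)*(r^2 - 2*r) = (r - 4)*(r - 3)*(r - 2)*(r)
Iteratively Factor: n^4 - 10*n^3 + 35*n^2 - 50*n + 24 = (n - 2)*(n^3 - 8*n^2 + 19*n - 12) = (n - 4)*(n - 2)*(n^2 - 4*n + 3) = (n - 4)*(n - 2)*(n - 1)*(n - 3)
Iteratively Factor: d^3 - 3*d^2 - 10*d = (d - 5)*(d^2 + 2*d) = d*(d - 5)*(d + 2)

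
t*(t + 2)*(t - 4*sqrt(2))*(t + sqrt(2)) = t^4 - 3*sqrt(2)*t^3 + 2*t^3 - 6*sqrt(2)*t^2 - 8*t^2 - 16*t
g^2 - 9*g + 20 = (g - 5)*(g - 4)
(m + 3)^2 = m^2 + 6*m + 9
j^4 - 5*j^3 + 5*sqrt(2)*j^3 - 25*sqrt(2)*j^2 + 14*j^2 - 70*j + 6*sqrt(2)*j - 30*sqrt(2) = (j - 5)*(j + sqrt(2))^2*(j + 3*sqrt(2))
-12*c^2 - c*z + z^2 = (-4*c + z)*(3*c + z)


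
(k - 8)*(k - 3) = k^2 - 11*k + 24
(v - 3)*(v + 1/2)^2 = v^3 - 2*v^2 - 11*v/4 - 3/4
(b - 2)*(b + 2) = b^2 - 4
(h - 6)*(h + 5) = h^2 - h - 30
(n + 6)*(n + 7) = n^2 + 13*n + 42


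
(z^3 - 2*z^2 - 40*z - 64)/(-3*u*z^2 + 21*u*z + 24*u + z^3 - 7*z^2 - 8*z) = (z^2 + 6*z + 8)/(-3*u*z - 3*u + z^2 + z)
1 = 1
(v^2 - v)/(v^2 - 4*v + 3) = v/(v - 3)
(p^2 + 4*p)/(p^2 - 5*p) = (p + 4)/(p - 5)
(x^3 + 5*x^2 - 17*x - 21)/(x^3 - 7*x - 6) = (x + 7)/(x + 2)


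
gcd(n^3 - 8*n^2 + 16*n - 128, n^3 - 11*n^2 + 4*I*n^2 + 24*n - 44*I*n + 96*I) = n^2 + n*(-8 + 4*I) - 32*I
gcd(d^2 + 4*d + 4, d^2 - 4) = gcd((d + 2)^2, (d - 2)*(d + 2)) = d + 2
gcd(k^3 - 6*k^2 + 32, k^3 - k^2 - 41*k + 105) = 1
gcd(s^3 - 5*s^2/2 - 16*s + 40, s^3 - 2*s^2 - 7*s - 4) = s - 4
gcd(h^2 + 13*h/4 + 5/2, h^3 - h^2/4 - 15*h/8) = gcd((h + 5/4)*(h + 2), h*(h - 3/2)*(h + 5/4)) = h + 5/4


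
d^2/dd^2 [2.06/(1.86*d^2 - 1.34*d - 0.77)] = (14.253552*d^2 - 10.268688*d - 2.06*(3.72*d - 1.34)*(7.44*d - 2.68) - 5.900664)/(-1.86*d^2 + 1.34*d + 0.77)^3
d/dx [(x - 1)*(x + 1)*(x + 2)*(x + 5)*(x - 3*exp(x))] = -3*x^4*exp(x) + 5*x^4 - 33*x^3*exp(x) + 28*x^3 - 90*x^2*exp(x) + 27*x^2 - 33*x*exp(x) - 14*x + 51*exp(x) - 10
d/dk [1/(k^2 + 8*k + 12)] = 2*(-k - 4)/(k^2 + 8*k + 12)^2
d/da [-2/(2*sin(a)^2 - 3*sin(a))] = 2*(4*sin(a) - 3)*cos(a)/((2*sin(a) - 3)^2*sin(a)^2)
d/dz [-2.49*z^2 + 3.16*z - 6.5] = 3.16 - 4.98*z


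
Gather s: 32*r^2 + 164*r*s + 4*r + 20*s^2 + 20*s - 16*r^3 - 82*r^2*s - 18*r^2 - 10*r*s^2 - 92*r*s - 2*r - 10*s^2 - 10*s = -16*r^3 + 14*r^2 + 2*r + s^2*(10 - 10*r) + s*(-82*r^2 + 72*r + 10)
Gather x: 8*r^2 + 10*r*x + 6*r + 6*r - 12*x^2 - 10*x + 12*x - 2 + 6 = 8*r^2 + 12*r - 12*x^2 + x*(10*r + 2) + 4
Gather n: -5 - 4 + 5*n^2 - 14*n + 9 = 5*n^2 - 14*n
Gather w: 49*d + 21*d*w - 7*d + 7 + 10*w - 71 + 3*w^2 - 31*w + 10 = 42*d + 3*w^2 + w*(21*d - 21) - 54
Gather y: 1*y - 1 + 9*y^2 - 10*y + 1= 9*y^2 - 9*y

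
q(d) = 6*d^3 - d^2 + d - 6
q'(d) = 18*d^2 - 2*d + 1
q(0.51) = -4.95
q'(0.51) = 4.66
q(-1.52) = -30.90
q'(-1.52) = 45.63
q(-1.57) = -33.25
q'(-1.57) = 48.51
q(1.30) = 6.79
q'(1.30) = 28.82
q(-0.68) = -9.03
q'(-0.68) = 10.68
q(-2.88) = -160.50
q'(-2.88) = 156.06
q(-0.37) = -6.81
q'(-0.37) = 4.20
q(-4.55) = -596.43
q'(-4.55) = 382.74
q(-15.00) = -20496.00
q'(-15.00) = 4081.00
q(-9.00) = -4470.00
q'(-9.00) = 1477.00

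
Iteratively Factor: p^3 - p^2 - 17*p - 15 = (p + 1)*(p^2 - 2*p - 15) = (p - 5)*(p + 1)*(p + 3)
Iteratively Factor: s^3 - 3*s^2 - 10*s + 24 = (s - 2)*(s^2 - s - 12) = (s - 4)*(s - 2)*(s + 3)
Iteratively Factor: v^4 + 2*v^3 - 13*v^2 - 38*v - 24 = (v - 4)*(v^3 + 6*v^2 + 11*v + 6) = (v - 4)*(v + 1)*(v^2 + 5*v + 6) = (v - 4)*(v + 1)*(v + 2)*(v + 3)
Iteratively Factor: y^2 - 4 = (y - 2)*(y + 2)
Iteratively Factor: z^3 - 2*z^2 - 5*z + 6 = (z - 1)*(z^2 - z - 6) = (z - 1)*(z + 2)*(z - 3)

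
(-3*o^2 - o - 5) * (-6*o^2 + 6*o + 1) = 18*o^4 - 12*o^3 + 21*o^2 - 31*o - 5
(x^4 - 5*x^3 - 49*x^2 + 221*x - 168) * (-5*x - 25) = -5*x^5 + 370*x^3 + 120*x^2 - 4685*x + 4200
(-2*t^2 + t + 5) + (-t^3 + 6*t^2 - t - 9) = -t^3 + 4*t^2 - 4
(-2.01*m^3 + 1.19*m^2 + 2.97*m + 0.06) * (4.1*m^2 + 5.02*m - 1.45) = -8.241*m^5 - 5.2112*m^4 + 21.0653*m^3 + 13.4299*m^2 - 4.0053*m - 0.087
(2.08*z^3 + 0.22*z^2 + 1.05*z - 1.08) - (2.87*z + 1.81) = 2.08*z^3 + 0.22*z^2 - 1.82*z - 2.89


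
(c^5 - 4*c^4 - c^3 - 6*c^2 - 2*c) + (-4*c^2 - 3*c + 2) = c^5 - 4*c^4 - c^3 - 10*c^2 - 5*c + 2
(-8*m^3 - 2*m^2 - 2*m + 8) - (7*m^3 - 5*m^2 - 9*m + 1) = -15*m^3 + 3*m^2 + 7*m + 7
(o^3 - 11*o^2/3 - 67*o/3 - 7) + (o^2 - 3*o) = o^3 - 8*o^2/3 - 76*o/3 - 7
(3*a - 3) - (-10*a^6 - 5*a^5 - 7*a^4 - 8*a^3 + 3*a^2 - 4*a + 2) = 10*a^6 + 5*a^5 + 7*a^4 + 8*a^3 - 3*a^2 + 7*a - 5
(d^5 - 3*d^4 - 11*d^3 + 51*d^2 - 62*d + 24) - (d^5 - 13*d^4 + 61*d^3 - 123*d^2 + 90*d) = 10*d^4 - 72*d^3 + 174*d^2 - 152*d + 24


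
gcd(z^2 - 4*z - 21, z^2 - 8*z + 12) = 1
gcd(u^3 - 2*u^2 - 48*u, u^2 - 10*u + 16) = u - 8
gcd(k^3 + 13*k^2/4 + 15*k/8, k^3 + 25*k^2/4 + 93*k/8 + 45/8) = k^2 + 13*k/4 + 15/8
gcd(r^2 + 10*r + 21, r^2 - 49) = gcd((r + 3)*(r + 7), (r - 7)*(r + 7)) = r + 7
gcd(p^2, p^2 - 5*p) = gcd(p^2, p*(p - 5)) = p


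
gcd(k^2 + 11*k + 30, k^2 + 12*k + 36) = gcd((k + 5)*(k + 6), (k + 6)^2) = k + 6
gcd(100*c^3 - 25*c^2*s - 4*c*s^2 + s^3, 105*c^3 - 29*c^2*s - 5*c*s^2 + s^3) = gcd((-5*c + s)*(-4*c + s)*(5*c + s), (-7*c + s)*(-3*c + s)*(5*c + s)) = 5*c + s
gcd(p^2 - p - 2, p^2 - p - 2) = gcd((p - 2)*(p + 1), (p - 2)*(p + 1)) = p^2 - p - 2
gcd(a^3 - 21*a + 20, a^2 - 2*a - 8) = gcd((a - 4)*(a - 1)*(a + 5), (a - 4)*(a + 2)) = a - 4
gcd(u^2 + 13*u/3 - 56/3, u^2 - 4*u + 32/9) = u - 8/3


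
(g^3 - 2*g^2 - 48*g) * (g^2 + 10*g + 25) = g^5 + 8*g^4 - 43*g^3 - 530*g^2 - 1200*g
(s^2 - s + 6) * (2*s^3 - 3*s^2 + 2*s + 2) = 2*s^5 - 5*s^4 + 17*s^3 - 18*s^2 + 10*s + 12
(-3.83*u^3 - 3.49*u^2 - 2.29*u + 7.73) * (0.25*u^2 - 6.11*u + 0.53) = -0.9575*u^5 + 22.5288*u^4 + 18.7215*u^3 + 14.0747*u^2 - 48.444*u + 4.0969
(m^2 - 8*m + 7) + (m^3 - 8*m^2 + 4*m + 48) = m^3 - 7*m^2 - 4*m + 55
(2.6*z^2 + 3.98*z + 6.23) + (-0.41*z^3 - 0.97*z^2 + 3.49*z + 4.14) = -0.41*z^3 + 1.63*z^2 + 7.47*z + 10.37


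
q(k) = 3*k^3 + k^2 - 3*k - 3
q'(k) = 9*k^2 + 2*k - 3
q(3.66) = 146.50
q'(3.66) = 124.88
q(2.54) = 44.99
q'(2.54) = 60.14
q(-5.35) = -417.72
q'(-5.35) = 243.90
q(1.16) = -0.45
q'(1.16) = 11.43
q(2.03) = 20.13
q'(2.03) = 38.15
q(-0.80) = -1.50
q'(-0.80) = 1.16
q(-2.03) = -17.89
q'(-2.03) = 30.03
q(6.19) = 728.28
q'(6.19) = 354.22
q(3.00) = 78.00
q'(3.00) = 84.00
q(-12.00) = -5007.00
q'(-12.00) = 1269.00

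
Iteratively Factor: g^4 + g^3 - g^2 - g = (g)*(g^3 + g^2 - g - 1) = g*(g + 1)*(g^2 - 1) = g*(g + 1)^2*(g - 1)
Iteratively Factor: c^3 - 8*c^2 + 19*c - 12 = (c - 1)*(c^2 - 7*c + 12) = (c - 4)*(c - 1)*(c - 3)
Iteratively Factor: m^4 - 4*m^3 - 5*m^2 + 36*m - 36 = (m - 2)*(m^3 - 2*m^2 - 9*m + 18) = (m - 3)*(m - 2)*(m^2 + m - 6) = (m - 3)*(m - 2)*(m + 3)*(m - 2)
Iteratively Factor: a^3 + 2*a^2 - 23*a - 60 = (a - 5)*(a^2 + 7*a + 12) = (a - 5)*(a + 3)*(a + 4)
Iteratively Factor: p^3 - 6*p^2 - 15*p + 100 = (p - 5)*(p^2 - p - 20) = (p - 5)^2*(p + 4)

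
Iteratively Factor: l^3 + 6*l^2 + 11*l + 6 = (l + 1)*(l^2 + 5*l + 6) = (l + 1)*(l + 2)*(l + 3)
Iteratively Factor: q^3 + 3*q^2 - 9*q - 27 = (q + 3)*(q^2 - 9) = (q + 3)^2*(q - 3)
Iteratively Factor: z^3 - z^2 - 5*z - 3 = (z - 3)*(z^2 + 2*z + 1) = (z - 3)*(z + 1)*(z + 1)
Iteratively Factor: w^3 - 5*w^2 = (w - 5)*(w^2) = w*(w - 5)*(w)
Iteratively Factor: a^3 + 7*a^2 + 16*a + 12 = (a + 3)*(a^2 + 4*a + 4) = (a + 2)*(a + 3)*(a + 2)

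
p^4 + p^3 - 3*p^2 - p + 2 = (p - 1)^2*(p + 1)*(p + 2)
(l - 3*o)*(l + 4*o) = l^2 + l*o - 12*o^2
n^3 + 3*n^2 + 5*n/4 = n*(n + 1/2)*(n + 5/2)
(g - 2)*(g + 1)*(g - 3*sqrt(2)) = g^3 - 3*sqrt(2)*g^2 - g^2 - 2*g + 3*sqrt(2)*g + 6*sqrt(2)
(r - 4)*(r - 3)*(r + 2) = r^3 - 5*r^2 - 2*r + 24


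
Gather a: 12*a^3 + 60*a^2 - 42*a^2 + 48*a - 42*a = 12*a^3 + 18*a^2 + 6*a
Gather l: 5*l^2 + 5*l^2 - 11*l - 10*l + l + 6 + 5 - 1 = 10*l^2 - 20*l + 10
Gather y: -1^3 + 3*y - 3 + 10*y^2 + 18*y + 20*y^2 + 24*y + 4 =30*y^2 + 45*y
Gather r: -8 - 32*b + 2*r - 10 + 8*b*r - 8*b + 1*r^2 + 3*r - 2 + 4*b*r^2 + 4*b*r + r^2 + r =-40*b + r^2*(4*b + 2) + r*(12*b + 6) - 20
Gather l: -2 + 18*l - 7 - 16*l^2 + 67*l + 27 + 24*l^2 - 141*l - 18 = 8*l^2 - 56*l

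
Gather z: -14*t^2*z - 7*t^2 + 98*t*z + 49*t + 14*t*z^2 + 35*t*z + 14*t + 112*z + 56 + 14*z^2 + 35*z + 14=-7*t^2 + 63*t + z^2*(14*t + 14) + z*(-14*t^2 + 133*t + 147) + 70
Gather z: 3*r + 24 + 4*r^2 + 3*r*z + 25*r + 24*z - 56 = 4*r^2 + 28*r + z*(3*r + 24) - 32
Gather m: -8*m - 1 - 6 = -8*m - 7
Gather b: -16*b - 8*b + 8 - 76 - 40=-24*b - 108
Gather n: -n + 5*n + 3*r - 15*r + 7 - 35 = 4*n - 12*r - 28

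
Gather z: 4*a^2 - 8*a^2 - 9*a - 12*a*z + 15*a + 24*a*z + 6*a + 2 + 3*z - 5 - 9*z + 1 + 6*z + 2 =-4*a^2 + 12*a*z + 12*a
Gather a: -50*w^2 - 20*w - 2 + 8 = -50*w^2 - 20*w + 6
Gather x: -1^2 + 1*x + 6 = x + 5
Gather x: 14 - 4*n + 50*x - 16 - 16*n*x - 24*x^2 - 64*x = -4*n - 24*x^2 + x*(-16*n - 14) - 2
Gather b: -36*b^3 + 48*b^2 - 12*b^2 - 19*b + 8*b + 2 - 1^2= -36*b^3 + 36*b^2 - 11*b + 1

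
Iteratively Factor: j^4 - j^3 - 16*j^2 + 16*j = (j)*(j^3 - j^2 - 16*j + 16) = j*(j + 4)*(j^2 - 5*j + 4) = j*(j - 4)*(j + 4)*(j - 1)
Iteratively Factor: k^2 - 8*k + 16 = (k - 4)*(k - 4)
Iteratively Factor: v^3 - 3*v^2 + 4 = (v - 2)*(v^2 - v - 2) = (v - 2)*(v + 1)*(v - 2)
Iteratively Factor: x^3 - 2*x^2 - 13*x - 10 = (x - 5)*(x^2 + 3*x + 2) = (x - 5)*(x + 2)*(x + 1)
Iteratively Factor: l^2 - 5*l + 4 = (l - 1)*(l - 4)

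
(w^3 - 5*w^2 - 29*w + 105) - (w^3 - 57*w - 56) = -5*w^2 + 28*w + 161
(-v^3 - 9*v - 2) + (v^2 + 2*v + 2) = -v^3 + v^2 - 7*v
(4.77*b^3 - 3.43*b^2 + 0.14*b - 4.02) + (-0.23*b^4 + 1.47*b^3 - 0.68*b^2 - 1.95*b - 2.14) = -0.23*b^4 + 6.24*b^3 - 4.11*b^2 - 1.81*b - 6.16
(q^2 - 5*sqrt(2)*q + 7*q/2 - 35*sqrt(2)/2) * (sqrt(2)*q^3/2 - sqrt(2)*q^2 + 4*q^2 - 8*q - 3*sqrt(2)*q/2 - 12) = sqrt(2)*q^5/2 - q^4 + 3*sqrt(2)*q^4/4 - 25*sqrt(2)*q^3 - 3*q^3/2 - 141*sqrt(2)*q^2/4 + 10*q^2 + 21*q/2 + 200*sqrt(2)*q + 210*sqrt(2)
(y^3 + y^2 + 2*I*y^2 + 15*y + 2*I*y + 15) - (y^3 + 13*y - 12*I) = y^2 + 2*I*y^2 + 2*y + 2*I*y + 15 + 12*I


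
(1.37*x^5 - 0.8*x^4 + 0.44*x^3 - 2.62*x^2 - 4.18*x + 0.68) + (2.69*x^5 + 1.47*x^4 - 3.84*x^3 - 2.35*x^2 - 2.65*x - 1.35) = 4.06*x^5 + 0.67*x^4 - 3.4*x^3 - 4.97*x^2 - 6.83*x - 0.67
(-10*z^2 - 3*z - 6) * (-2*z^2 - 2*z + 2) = 20*z^4 + 26*z^3 - 2*z^2 + 6*z - 12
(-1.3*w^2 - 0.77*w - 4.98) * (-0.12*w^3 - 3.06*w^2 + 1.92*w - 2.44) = 0.156*w^5 + 4.0704*w^4 + 0.4578*w^3 + 16.9324*w^2 - 7.6828*w + 12.1512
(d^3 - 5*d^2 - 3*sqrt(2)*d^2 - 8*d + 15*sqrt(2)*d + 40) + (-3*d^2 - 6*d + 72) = d^3 - 8*d^2 - 3*sqrt(2)*d^2 - 14*d + 15*sqrt(2)*d + 112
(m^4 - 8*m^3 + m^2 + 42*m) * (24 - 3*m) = -3*m^5 + 48*m^4 - 195*m^3 - 102*m^2 + 1008*m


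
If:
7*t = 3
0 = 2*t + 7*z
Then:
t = 3/7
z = -6/49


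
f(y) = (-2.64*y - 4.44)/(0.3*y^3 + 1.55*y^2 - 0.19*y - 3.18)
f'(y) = (-2.64*y - 4.44)*(-0.9*y^2 - 3.1*y + 0.19)/(0.3*y^3 + 1.55*y^2 - 0.19*y - 3.18)^2 - 2.64/(0.3*y^3 + 1.55*y^2 - 0.19*y - 3.18)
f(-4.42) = 3.55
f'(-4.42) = -7.73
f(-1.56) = 1.28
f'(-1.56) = -4.00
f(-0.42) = 1.17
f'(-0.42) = 0.38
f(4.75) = -0.27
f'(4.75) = 0.11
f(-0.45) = 1.16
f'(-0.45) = 0.36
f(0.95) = 4.08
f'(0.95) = 10.08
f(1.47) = -9.87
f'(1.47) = 70.76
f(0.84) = 3.22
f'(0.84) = 6.02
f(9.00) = -0.08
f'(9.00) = 0.02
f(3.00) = -0.68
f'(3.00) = 0.49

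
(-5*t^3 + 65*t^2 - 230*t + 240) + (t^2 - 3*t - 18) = -5*t^3 + 66*t^2 - 233*t + 222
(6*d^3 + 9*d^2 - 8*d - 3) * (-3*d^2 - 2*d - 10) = -18*d^5 - 39*d^4 - 54*d^3 - 65*d^2 + 86*d + 30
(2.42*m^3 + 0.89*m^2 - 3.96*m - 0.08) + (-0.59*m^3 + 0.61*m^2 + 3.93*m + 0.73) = 1.83*m^3 + 1.5*m^2 - 0.0299999999999998*m + 0.65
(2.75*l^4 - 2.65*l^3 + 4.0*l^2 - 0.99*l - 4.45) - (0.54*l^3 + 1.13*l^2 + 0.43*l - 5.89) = 2.75*l^4 - 3.19*l^3 + 2.87*l^2 - 1.42*l + 1.44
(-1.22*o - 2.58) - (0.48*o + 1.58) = -1.7*o - 4.16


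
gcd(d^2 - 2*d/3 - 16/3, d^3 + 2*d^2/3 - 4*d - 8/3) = d + 2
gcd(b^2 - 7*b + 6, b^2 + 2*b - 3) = b - 1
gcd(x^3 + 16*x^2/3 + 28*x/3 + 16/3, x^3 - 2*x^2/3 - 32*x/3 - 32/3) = x^2 + 10*x/3 + 8/3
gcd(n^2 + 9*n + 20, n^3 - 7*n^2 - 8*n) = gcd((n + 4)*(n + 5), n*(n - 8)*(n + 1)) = 1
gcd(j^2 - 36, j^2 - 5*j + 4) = 1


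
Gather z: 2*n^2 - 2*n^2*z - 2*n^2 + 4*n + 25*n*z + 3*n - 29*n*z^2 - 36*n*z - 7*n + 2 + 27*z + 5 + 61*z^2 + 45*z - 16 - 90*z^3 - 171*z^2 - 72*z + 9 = -90*z^3 + z^2*(-29*n - 110) + z*(-2*n^2 - 11*n)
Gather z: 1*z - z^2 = -z^2 + z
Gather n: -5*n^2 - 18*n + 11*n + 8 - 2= -5*n^2 - 7*n + 6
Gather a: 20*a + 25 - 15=20*a + 10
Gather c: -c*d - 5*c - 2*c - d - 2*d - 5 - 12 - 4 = c*(-d - 7) - 3*d - 21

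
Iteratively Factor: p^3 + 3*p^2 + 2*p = (p)*(p^2 + 3*p + 2) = p*(p + 2)*(p + 1)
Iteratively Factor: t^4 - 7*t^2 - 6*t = (t + 1)*(t^3 - t^2 - 6*t) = t*(t + 1)*(t^2 - t - 6) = t*(t - 3)*(t + 1)*(t + 2)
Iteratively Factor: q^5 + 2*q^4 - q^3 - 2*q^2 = (q)*(q^4 + 2*q^3 - q^2 - 2*q) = q*(q - 1)*(q^3 + 3*q^2 + 2*q) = q^2*(q - 1)*(q^2 + 3*q + 2) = q^2*(q - 1)*(q + 2)*(q + 1)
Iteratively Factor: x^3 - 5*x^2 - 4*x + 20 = (x - 5)*(x^2 - 4) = (x - 5)*(x + 2)*(x - 2)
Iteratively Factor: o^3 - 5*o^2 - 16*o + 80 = (o + 4)*(o^2 - 9*o + 20) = (o - 5)*(o + 4)*(o - 4)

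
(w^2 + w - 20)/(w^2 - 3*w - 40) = (w - 4)/(w - 8)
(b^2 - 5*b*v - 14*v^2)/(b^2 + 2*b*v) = (b - 7*v)/b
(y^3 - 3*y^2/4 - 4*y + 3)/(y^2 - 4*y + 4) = (4*y^2 + 5*y - 6)/(4*(y - 2))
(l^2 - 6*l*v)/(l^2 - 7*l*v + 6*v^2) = l/(l - v)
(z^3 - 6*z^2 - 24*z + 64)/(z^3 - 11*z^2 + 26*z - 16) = (z + 4)/(z - 1)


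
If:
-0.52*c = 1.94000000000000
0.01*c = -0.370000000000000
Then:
No Solution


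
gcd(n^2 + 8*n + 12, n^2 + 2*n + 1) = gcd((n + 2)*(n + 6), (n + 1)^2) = 1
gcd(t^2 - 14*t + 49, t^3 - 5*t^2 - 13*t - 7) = t - 7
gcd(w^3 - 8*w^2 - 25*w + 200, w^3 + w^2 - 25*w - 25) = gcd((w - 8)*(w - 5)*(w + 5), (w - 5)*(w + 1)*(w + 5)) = w^2 - 25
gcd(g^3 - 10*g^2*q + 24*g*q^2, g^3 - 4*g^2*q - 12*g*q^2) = -g^2 + 6*g*q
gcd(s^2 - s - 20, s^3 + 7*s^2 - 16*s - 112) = s + 4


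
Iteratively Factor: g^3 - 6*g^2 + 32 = (g - 4)*(g^2 - 2*g - 8) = (g - 4)^2*(g + 2)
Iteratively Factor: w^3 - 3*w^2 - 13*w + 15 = (w - 5)*(w^2 + 2*w - 3) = (w - 5)*(w - 1)*(w + 3)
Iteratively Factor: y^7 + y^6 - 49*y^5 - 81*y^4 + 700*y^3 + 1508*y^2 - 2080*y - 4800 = (y + 4)*(y^6 - 3*y^5 - 37*y^4 + 67*y^3 + 432*y^2 - 220*y - 1200) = (y - 5)*(y + 4)*(y^5 + 2*y^4 - 27*y^3 - 68*y^2 + 92*y + 240) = (y - 5)*(y + 3)*(y + 4)*(y^4 - y^3 - 24*y^2 + 4*y + 80) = (y - 5)*(y + 2)*(y + 3)*(y + 4)*(y^3 - 3*y^2 - 18*y + 40) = (y - 5)^2*(y + 2)*(y + 3)*(y + 4)*(y^2 + 2*y - 8) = (y - 5)^2*(y - 2)*(y + 2)*(y + 3)*(y + 4)*(y + 4)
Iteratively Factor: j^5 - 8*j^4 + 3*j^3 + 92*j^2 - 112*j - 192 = (j + 1)*(j^4 - 9*j^3 + 12*j^2 + 80*j - 192) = (j + 1)*(j + 3)*(j^3 - 12*j^2 + 48*j - 64) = (j - 4)*(j + 1)*(j + 3)*(j^2 - 8*j + 16) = (j - 4)^2*(j + 1)*(j + 3)*(j - 4)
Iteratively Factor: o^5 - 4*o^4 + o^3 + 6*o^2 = (o - 2)*(o^4 - 2*o^3 - 3*o^2) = o*(o - 2)*(o^3 - 2*o^2 - 3*o) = o*(o - 3)*(o - 2)*(o^2 + o) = o^2*(o - 3)*(o - 2)*(o + 1)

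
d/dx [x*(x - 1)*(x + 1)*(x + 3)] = 4*x^3 + 9*x^2 - 2*x - 3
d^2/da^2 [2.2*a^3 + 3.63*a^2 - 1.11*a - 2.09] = 13.2*a + 7.26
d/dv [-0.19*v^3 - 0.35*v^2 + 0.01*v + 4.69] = -0.57*v^2 - 0.7*v + 0.01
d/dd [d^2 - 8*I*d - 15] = 2*d - 8*I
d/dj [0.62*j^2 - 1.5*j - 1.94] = 1.24*j - 1.5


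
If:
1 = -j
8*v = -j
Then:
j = -1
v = 1/8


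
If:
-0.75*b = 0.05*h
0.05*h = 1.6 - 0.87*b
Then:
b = 13.33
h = -200.00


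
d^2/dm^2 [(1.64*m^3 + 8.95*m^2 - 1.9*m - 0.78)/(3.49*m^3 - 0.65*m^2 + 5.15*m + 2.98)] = (225.46447*m^6 - 315.71238*m^5 - 1257.997722*m^4 - 1054.87297*m^3 + 406.06266*m^2 + 129.640572*m + 172.88094)/(42.508549*m^9 - 23.751195*m^8 + 192.60612*m^7 + 38.518819*m^6 + 243.65742*m^5 + 273.424455*m^4 + 169.715363*m^3 + 219.79437*m^2 + 137.20218*m + 26.463592)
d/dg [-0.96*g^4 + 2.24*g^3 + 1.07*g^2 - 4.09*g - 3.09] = -3.84*g^3 + 6.72*g^2 + 2.14*g - 4.09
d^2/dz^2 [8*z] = 0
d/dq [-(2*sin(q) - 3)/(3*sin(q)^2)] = 2*(sin(q) - 3)*cos(q)/(3*sin(q)^3)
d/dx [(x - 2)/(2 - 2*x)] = -1/(2*(x - 1)^2)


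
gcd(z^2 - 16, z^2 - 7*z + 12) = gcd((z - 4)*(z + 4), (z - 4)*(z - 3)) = z - 4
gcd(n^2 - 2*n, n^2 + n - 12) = 1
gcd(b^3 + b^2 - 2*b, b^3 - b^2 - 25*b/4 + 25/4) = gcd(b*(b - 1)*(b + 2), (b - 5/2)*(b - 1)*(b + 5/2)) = b - 1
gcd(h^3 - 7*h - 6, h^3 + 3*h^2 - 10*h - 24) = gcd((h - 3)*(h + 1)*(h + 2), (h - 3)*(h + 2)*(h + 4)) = h^2 - h - 6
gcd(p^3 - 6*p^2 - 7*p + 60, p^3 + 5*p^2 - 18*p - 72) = p^2 - p - 12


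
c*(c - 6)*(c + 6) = c^3 - 36*c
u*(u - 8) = u^2 - 8*u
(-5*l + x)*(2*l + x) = -10*l^2 - 3*l*x + x^2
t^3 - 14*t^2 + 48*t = t*(t - 8)*(t - 6)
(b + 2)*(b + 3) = b^2 + 5*b + 6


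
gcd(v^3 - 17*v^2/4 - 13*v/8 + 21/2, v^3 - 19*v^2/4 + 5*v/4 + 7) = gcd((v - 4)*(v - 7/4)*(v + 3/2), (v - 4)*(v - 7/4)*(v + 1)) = v^2 - 23*v/4 + 7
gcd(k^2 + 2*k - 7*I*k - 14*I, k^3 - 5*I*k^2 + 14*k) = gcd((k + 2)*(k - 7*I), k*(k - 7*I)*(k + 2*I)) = k - 7*I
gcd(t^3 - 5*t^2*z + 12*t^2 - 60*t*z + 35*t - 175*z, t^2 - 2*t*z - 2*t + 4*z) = 1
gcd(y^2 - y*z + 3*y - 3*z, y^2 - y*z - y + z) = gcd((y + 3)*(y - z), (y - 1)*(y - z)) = y - z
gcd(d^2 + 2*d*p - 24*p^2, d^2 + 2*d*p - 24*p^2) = -d^2 - 2*d*p + 24*p^2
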